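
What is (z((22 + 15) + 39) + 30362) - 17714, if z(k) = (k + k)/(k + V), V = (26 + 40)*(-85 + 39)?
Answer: 4679741/370 ≈ 12648.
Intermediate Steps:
V = -3036 (V = 66*(-46) = -3036)
z(k) = 2*k/(-3036 + k) (z(k) = (k + k)/(k - 3036) = (2*k)/(-3036 + k) = 2*k/(-3036 + k))
(z((22 + 15) + 39) + 30362) - 17714 = (2*((22 + 15) + 39)/(-3036 + ((22 + 15) + 39)) + 30362) - 17714 = (2*(37 + 39)/(-3036 + (37 + 39)) + 30362) - 17714 = (2*76/(-3036 + 76) + 30362) - 17714 = (2*76/(-2960) + 30362) - 17714 = (2*76*(-1/2960) + 30362) - 17714 = (-19/370 + 30362) - 17714 = 11233921/370 - 17714 = 4679741/370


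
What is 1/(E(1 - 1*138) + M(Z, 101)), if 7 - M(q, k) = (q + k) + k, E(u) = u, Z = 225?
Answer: -1/557 ≈ -0.0017953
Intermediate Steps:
M(q, k) = 7 - q - 2*k (M(q, k) = 7 - ((q + k) + k) = 7 - ((k + q) + k) = 7 - (q + 2*k) = 7 + (-q - 2*k) = 7 - q - 2*k)
1/(E(1 - 1*138) + M(Z, 101)) = 1/((1 - 1*138) + (7 - 1*225 - 2*101)) = 1/((1 - 138) + (7 - 225 - 202)) = 1/(-137 - 420) = 1/(-557) = -1/557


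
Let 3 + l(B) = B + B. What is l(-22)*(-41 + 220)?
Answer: -8413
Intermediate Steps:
l(B) = -3 + 2*B (l(B) = -3 + (B + B) = -3 + 2*B)
l(-22)*(-41 + 220) = (-3 + 2*(-22))*(-41 + 220) = (-3 - 44)*179 = -47*179 = -8413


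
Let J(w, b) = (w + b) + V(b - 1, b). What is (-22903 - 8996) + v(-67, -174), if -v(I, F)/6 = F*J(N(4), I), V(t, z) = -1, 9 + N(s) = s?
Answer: -108111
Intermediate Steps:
N(s) = -9 + s
J(w, b) = -1 + b + w (J(w, b) = (w + b) - 1 = (b + w) - 1 = -1 + b + w)
v(I, F) = -6*F*(-6 + I) (v(I, F) = -6*F*(-1 + I + (-9 + 4)) = -6*F*(-1 + I - 5) = -6*F*(-6 + I))
(-22903 - 8996) + v(-67, -174) = (-22903 - 8996) + 6*(-174)*(6 - 1*(-67)) = -31899 + 6*(-174)*(6 + 67) = -31899 + 6*(-174)*73 = -31899 - 76212 = -108111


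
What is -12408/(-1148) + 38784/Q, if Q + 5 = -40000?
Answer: 768466/78105 ≈ 9.8389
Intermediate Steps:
Q = -40005 (Q = -5 - 40000 = -40005)
-12408/(-1148) + 38784/Q = -12408/(-1148) + 38784/(-40005) = -12408*(-1/1148) + 38784*(-1/40005) = 3102/287 - 12928/13335 = 768466/78105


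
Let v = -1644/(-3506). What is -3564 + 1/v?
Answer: -2927855/822 ≈ -3561.9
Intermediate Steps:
v = 822/1753 (v = -1644*(-1/3506) = 822/1753 ≈ 0.46891)
-3564 + 1/v = -3564 + 1/(822/1753) = -3564 + 1753/822 = -2927855/822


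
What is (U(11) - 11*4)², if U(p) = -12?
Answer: 3136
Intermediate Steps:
(U(11) - 11*4)² = (-12 - 11*4)² = (-12 - 44)² = (-56)² = 3136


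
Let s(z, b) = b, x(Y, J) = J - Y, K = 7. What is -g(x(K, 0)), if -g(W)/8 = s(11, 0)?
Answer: 0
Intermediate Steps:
g(W) = 0 (g(W) = -8*0 = 0)
-g(x(K, 0)) = -1*0 = 0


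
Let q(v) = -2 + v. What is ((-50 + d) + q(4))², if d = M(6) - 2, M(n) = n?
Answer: 1936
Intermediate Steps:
d = 4 (d = 6 - 2 = 4)
((-50 + d) + q(4))² = ((-50 + 4) + (-2 + 4))² = (-46 + 2)² = (-44)² = 1936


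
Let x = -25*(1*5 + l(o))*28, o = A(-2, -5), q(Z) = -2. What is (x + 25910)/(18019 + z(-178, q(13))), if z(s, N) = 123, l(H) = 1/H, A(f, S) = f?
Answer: 11380/9071 ≈ 1.2545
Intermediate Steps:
o = -2
x = -3150 (x = -25*(1*5 + 1/(-2))*28 = -25*(5 - 1/2)*28 = -25*9/2*28 = -225/2*28 = -3150)
(x + 25910)/(18019 + z(-178, q(13))) = (-3150 + 25910)/(18019 + 123) = 22760/18142 = 22760*(1/18142) = 11380/9071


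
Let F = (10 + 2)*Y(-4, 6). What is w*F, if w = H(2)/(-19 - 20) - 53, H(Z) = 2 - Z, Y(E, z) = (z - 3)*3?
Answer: -5724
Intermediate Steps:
Y(E, z) = -9 + 3*z (Y(E, z) = (-3 + z)*3 = -9 + 3*z)
w = -53 (w = (2 - 1*2)/(-19 - 20) - 53 = (2 - 2)/(-39) - 53 = 0*(-1/39) - 53 = 0 - 53 = -53)
F = 108 (F = (10 + 2)*(-9 + 3*6) = 12*(-9 + 18) = 12*9 = 108)
w*F = -53*108 = -5724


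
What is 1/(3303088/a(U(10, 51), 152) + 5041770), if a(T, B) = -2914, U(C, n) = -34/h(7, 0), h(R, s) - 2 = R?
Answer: 1457/7344207346 ≈ 1.9839e-7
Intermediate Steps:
h(R, s) = 2 + R
U(C, n) = -34/9 (U(C, n) = -34/(2 + 7) = -34/9)
1/(3303088/a(U(10, 51), 152) + 5041770) = 1/(3303088/(-2914) + 5041770) = 1/(3303088*(-1/2914) + 5041770) = 1/(-1651544/1457 + 5041770) = 1/(7344207346/1457) = 1457/7344207346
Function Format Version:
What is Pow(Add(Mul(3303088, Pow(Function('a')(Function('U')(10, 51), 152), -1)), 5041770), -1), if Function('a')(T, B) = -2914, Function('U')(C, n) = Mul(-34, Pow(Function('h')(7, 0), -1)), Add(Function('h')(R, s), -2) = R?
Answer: Rational(1457, 7344207346) ≈ 1.9839e-7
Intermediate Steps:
Function('h')(R, s) = Add(2, R)
Function('U')(C, n) = Rational(-34, 9) (Function('U')(C, n) = Mul(-34, Pow(Add(2, 7), -1)) = Mul(-34, Pow(9, -1)) = Mul(-34, Rational(1, 9)) = Rational(-34, 9))
Pow(Add(Mul(3303088, Pow(Function('a')(Function('U')(10, 51), 152), -1)), 5041770), -1) = Pow(Add(Mul(3303088, Pow(-2914, -1)), 5041770), -1) = Pow(Add(Mul(3303088, Rational(-1, 2914)), 5041770), -1) = Pow(Add(Rational(-1651544, 1457), 5041770), -1) = Pow(Rational(7344207346, 1457), -1) = Rational(1457, 7344207346)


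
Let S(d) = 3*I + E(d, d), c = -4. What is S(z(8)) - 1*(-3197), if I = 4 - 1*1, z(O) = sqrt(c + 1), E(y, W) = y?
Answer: 3206 + I*sqrt(3) ≈ 3206.0 + 1.732*I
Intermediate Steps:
z(O) = I*sqrt(3) (z(O) = sqrt(-4 + 1) = sqrt(-3) = I*sqrt(3))
I = 3 (I = 4 - 1 = 3)
S(d) = 9 + d (S(d) = 3*3 + d = 9 + d)
S(z(8)) - 1*(-3197) = (9 + I*sqrt(3)) - 1*(-3197) = (9 + I*sqrt(3)) + 3197 = 3206 + I*sqrt(3)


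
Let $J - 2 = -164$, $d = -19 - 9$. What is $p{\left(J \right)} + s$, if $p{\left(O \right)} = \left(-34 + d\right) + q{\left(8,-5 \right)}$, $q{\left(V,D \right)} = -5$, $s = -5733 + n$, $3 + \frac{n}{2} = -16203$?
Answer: $-38212$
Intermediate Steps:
$n = -32412$ ($n = -6 + 2 \left(-16203\right) = -6 - 32406 = -32412$)
$s = -38145$ ($s = -5733 - 32412 = -38145$)
$d = -28$
$J = -162$ ($J = 2 - 164 = -162$)
$p{\left(O \right)} = -67$ ($p{\left(O \right)} = \left(-34 - 28\right) - 5 = -62 - 5 = -67$)
$p{\left(J \right)} + s = -67 - 38145 = -38212$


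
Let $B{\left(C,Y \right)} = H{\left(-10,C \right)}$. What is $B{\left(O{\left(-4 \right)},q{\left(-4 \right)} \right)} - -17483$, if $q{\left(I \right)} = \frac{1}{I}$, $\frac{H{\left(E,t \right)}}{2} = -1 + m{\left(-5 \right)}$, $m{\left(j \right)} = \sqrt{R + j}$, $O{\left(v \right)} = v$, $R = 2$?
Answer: $17481 + 2 i \sqrt{3} \approx 17481.0 + 3.4641 i$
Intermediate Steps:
$m{\left(j \right)} = \sqrt{2 + j}$
$H{\left(E,t \right)} = -2 + 2 i \sqrt{3}$ ($H{\left(E,t \right)} = 2 \left(-1 + \sqrt{2 - 5}\right) = 2 \left(-1 + \sqrt{-3}\right) = 2 \left(-1 + i \sqrt{3}\right) = -2 + 2 i \sqrt{3}$)
$B{\left(C,Y \right)} = -2 + 2 i \sqrt{3}$
$B{\left(O{\left(-4 \right)},q{\left(-4 \right)} \right)} - -17483 = \left(-2 + 2 i \sqrt{3}\right) - -17483 = \left(-2 + 2 i \sqrt{3}\right) + 17483 = 17481 + 2 i \sqrt{3}$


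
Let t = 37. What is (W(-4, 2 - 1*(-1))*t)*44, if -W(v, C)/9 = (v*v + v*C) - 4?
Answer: 0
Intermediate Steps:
W(v, C) = 36 - 9*v² - 9*C*v (W(v, C) = -9*((v*v + v*C) - 4) = -9*((v² + C*v) - 4) = -9*(-4 + v² + C*v) = 36 - 9*v² - 9*C*v)
(W(-4, 2 - 1*(-1))*t)*44 = ((36 - 9*(-4)² - 9*(2 - 1*(-1))*(-4))*37)*44 = ((36 - 9*16 - 9*(2 + 1)*(-4))*37)*44 = ((36 - 144 - 9*3*(-4))*37)*44 = ((36 - 144 + 108)*37)*44 = (0*37)*44 = 0*44 = 0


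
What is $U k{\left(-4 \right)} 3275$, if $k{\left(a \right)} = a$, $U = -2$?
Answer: $26200$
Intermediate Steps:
$U k{\left(-4 \right)} 3275 = \left(-2\right) \left(-4\right) 3275 = 8 \cdot 3275 = 26200$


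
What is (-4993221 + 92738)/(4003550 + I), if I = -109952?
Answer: -4900483/3893598 ≈ -1.2586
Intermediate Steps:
(-4993221 + 92738)/(4003550 + I) = (-4993221 + 92738)/(4003550 - 109952) = -4900483/3893598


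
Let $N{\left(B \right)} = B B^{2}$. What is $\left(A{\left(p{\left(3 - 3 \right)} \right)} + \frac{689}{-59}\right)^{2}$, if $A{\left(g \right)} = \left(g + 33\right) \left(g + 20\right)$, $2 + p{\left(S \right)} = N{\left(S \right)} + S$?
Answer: $\frac{1038966289}{3481} \approx 2.9847 \cdot 10^{5}$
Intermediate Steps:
$N{\left(B \right)} = B^{3}$
$p{\left(S \right)} = -2 + S + S^{3}$ ($p{\left(S \right)} = -2 + \left(S^{3} + S\right) = -2 + \left(S + S^{3}\right) = -2 + S + S^{3}$)
$A{\left(g \right)} = \left(20 + g\right) \left(33 + g\right)$ ($A{\left(g \right)} = \left(33 + g\right) \left(20 + g\right) = \left(20 + g\right) \left(33 + g\right)$)
$\left(A{\left(p{\left(3 - 3 \right)} \right)} + \frac{689}{-59}\right)^{2} = \left(\left(660 + \left(-2 + \left(3 - 3\right) + \left(3 - 3\right)^{3}\right)^{2} + 53 \left(-2 + \left(3 - 3\right) + \left(3 - 3\right)^{3}\right)\right) + \frac{689}{-59}\right)^{2} = \left(\left(660 + \left(-2 + 0 + 0^{3}\right)^{2} + 53 \left(-2 + 0 + 0^{3}\right)\right) + 689 \left(- \frac{1}{59}\right)\right)^{2} = \left(\left(660 + \left(-2 + 0 + 0\right)^{2} + 53 \left(-2 + 0 + 0\right)\right) - \frac{689}{59}\right)^{2} = \left(\left(660 + \left(-2\right)^{2} + 53 \left(-2\right)\right) - \frac{689}{59}\right)^{2} = \left(\left(660 + 4 - 106\right) - \frac{689}{59}\right)^{2} = \left(558 - \frac{689}{59}\right)^{2} = \left(\frac{32233}{59}\right)^{2} = \frac{1038966289}{3481}$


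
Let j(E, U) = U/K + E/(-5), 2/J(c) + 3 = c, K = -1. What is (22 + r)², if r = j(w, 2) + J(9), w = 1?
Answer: 91204/225 ≈ 405.35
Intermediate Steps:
J(c) = 2/(-3 + c)
j(E, U) = -U - E/5 (j(E, U) = U/(-1) + E/(-5) = U*(-1) + E*(-⅕) = -U - E/5)
r = -28/15 (r = (-1*2 - ⅕*1) + 2/(-3 + 9) = (-2 - ⅕) + 2/6 = -11/5 + 2*(⅙) = -11/5 + ⅓ = -28/15 ≈ -1.8667)
(22 + r)² = (22 - 28/15)² = (302/15)² = 91204/225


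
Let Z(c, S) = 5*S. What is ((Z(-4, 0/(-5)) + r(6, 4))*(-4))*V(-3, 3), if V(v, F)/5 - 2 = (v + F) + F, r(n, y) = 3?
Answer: -300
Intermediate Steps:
V(v, F) = 10 + 5*v + 10*F (V(v, F) = 10 + 5*((v + F) + F) = 10 + 5*((F + v) + F) = 10 + 5*(v + 2*F) = 10 + (5*v + 10*F) = 10 + 5*v + 10*F)
((Z(-4, 0/(-5)) + r(6, 4))*(-4))*V(-3, 3) = ((5*(0/(-5)) + 3)*(-4))*(10 + 5*(-3) + 10*3) = ((5*(0*(-⅕)) + 3)*(-4))*(10 - 15 + 30) = ((5*0 + 3)*(-4))*25 = ((0 + 3)*(-4))*25 = (3*(-4))*25 = -12*25 = -300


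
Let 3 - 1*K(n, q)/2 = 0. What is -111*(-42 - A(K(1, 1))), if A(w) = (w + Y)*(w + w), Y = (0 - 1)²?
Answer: 13986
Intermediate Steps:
K(n, q) = 6 (K(n, q) = 6 - 2*0 = 6 + 0 = 6)
Y = 1 (Y = (-1)² = 1)
A(w) = 2*w*(1 + w) (A(w) = (w + 1)*(w + w) = (1 + w)*(2*w) = 2*w*(1 + w))
-111*(-42 - A(K(1, 1))) = -111*(-42 - 2*6*(1 + 6)) = -111*(-42 - 2*6*7) = -111*(-42 - 1*84) = -111*(-42 - 84) = -111*(-126) = 13986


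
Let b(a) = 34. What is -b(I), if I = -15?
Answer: -34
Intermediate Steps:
-b(I) = -1*34 = -34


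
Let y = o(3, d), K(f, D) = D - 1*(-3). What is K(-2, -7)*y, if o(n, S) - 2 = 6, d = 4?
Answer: -32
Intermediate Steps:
K(f, D) = 3 + D (K(f, D) = D + 3 = 3 + D)
o(n, S) = 8 (o(n, S) = 2 + 6 = 8)
y = 8
K(-2, -7)*y = (3 - 7)*8 = -4*8 = -32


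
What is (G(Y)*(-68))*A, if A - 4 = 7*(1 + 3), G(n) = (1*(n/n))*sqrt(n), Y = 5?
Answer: -2176*sqrt(5) ≈ -4865.7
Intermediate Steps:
G(n) = sqrt(n) (G(n) = (1*1)*sqrt(n) = 1*sqrt(n) = sqrt(n))
A = 32 (A = 4 + 7*(1 + 3) = 4 + 7*4 = 4 + 28 = 32)
(G(Y)*(-68))*A = (sqrt(5)*(-68))*32 = -68*sqrt(5)*32 = -2176*sqrt(5)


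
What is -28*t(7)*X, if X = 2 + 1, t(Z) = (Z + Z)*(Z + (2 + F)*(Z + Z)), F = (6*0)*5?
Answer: -41160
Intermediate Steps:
F = 0 (F = 0*5 = 0)
t(Z) = 10*Z**2 (t(Z) = (Z + Z)*(Z + (2 + 0)*(Z + Z)) = (2*Z)*(Z + 2*(2*Z)) = (2*Z)*(Z + 4*Z) = (2*Z)*(5*Z) = 10*Z**2)
X = 3
-28*t(7)*X = -28*10*7**2*3 = -28*10*49*3 = -13720*3 = -28*1470 = -41160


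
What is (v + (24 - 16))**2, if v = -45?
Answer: 1369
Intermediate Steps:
(v + (24 - 16))**2 = (-45 + (24 - 16))**2 = (-45 + 8)**2 = (-37)**2 = 1369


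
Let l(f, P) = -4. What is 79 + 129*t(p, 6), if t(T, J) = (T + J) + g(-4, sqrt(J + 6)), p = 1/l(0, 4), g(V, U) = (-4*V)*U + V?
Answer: 1219/4 + 4128*sqrt(3) ≈ 7454.7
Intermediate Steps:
g(V, U) = V - 4*U*V (g(V, U) = -4*U*V + V = V - 4*U*V)
p = -1/4 (p = 1/(-4) = -1/4 ≈ -0.25000)
t(T, J) = -4 + J + T + 16*sqrt(6 + J) (t(T, J) = (T + J) - 4*(1 - 4*sqrt(J + 6)) = (J + T) - 4*(1 - 4*sqrt(6 + J)) = (J + T) + (-4 + 16*sqrt(6 + J)) = -4 + J + T + 16*sqrt(6 + J))
79 + 129*t(p, 6) = 79 + 129*(-4 + 6 - 1/4 + 16*sqrt(6 + 6)) = 79 + 129*(-4 + 6 - 1/4 + 16*sqrt(12)) = 79 + 129*(-4 + 6 - 1/4 + 16*(2*sqrt(3))) = 79 + 129*(-4 + 6 - 1/4 + 32*sqrt(3)) = 79 + 129*(7/4 + 32*sqrt(3)) = 79 + (903/4 + 4128*sqrt(3)) = 1219/4 + 4128*sqrt(3)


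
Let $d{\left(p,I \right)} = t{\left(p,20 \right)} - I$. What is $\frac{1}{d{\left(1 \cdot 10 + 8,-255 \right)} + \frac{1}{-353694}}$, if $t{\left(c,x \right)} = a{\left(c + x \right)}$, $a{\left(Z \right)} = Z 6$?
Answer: $\frac{353694}{170834201} \approx 0.0020704$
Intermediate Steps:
$a{\left(Z \right)} = 6 Z$
$t{\left(c,x \right)} = 6 c + 6 x$ ($t{\left(c,x \right)} = 6 \left(c + x\right) = 6 c + 6 x$)
$d{\left(p,I \right)} = 120 - I + 6 p$ ($d{\left(p,I \right)} = \left(6 p + 6 \cdot 20\right) - I = \left(6 p + 120\right) - I = \left(120 + 6 p\right) - I = 120 - I + 6 p$)
$\frac{1}{d{\left(1 \cdot 10 + 8,-255 \right)} + \frac{1}{-353694}} = \frac{1}{\left(120 - -255 + 6 \left(1 \cdot 10 + 8\right)\right) + \frac{1}{-353694}} = \frac{1}{\left(120 + 255 + 6 \left(10 + 8\right)\right) - \frac{1}{353694}} = \frac{1}{\left(120 + 255 + 6 \cdot 18\right) - \frac{1}{353694}} = \frac{1}{\left(120 + 255 + 108\right) - \frac{1}{353694}} = \frac{1}{483 - \frac{1}{353694}} = \frac{1}{\frac{170834201}{353694}} = \frac{353694}{170834201}$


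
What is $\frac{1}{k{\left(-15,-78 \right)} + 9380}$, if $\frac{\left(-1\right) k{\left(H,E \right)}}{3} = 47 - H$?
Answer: $\frac{1}{9194} \approx 0.00010877$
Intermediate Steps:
$k{\left(H,E \right)} = -141 + 3 H$ ($k{\left(H,E \right)} = - 3 \left(47 - H\right) = -141 + 3 H$)
$\frac{1}{k{\left(-15,-78 \right)} + 9380} = \frac{1}{\left(-141 + 3 \left(-15\right)\right) + 9380} = \frac{1}{\left(-141 - 45\right) + 9380} = \frac{1}{-186 + 9380} = \frac{1}{9194}$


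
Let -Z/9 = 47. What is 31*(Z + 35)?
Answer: -12028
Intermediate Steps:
Z = -423 (Z = -9*47 = -423)
31*(Z + 35) = 31*(-423 + 35) = 31*(-388) = -12028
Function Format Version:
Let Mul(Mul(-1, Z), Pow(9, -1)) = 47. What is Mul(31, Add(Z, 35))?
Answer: -12028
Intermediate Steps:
Z = -423 (Z = Mul(-9, 47) = -423)
Mul(31, Add(Z, 35)) = Mul(31, Add(-423, 35)) = Mul(31, -388) = -12028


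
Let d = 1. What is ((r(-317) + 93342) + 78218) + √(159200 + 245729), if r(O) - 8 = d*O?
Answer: 171251 + √404929 ≈ 1.7189e+5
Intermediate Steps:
r(O) = 8 + O (r(O) = 8 + 1*O = 8 + O)
((r(-317) + 93342) + 78218) + √(159200 + 245729) = (((8 - 317) + 93342) + 78218) + √(159200 + 245729) = ((-309 + 93342) + 78218) + √404929 = (93033 + 78218) + √404929 = 171251 + √404929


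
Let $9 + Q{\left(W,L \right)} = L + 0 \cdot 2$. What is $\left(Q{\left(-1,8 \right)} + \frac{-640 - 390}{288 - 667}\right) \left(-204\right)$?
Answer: $- \frac{132804}{379} \approx -350.41$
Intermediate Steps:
$Q{\left(W,L \right)} = -9 + L$ ($Q{\left(W,L \right)} = -9 + \left(L + 0 \cdot 2\right) = -9 + \left(L + 0\right) = -9 + L$)
$\left(Q{\left(-1,8 \right)} + \frac{-640 - 390}{288 - 667}\right) \left(-204\right) = \left(\left(-9 + 8\right) + \frac{-640 - 390}{288 - 667}\right) \left(-204\right) = \left(-1 + \frac{-640 - 390}{-379}\right) \left(-204\right) = \left(-1 - - \frac{1030}{379}\right) \left(-204\right) = \left(-1 + \frac{1030}{379}\right) \left(-204\right) = \frac{651}{379} \left(-204\right) = - \frac{132804}{379}$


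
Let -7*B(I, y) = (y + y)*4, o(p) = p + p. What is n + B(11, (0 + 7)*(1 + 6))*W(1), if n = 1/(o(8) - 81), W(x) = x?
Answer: -3641/65 ≈ -56.015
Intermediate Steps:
o(p) = 2*p
B(I, y) = -8*y/7 (B(I, y) = -(y + y)*4/7 = -2*y*4/7 = -8*y/7)
n = -1/65 (n = 1/(2*8 - 81) = 1/(16 - 81) = 1/(-65) = -1/65 ≈ -0.015385)
n + B(11, (0 + 7)*(1 + 6))*W(1) = -1/65 - 8*(0 + 7)*(1 + 6)/7*1 = -1/65 - 8*7*1 = -1/65 - 8/7*49*1 = -1/65 - 56*1 = -1/65 - 56 = -3641/65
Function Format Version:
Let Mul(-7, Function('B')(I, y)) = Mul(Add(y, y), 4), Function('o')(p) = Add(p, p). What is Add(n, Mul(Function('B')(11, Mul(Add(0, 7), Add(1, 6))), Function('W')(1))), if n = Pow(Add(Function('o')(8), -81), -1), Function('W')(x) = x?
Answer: Rational(-3641, 65) ≈ -56.015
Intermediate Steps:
Function('o')(p) = Mul(2, p)
Function('B')(I, y) = Mul(Rational(-8, 7), y) (Function('B')(I, y) = Mul(Rational(-1, 7), Mul(Add(y, y), 4)) = Mul(Rational(-1, 7), Mul(Mul(2, y), 4)) = Mul(Rational(-1, 7), Mul(8, y)) = Mul(Rational(-8, 7), y))
n = Rational(-1, 65) (n = Pow(Add(Mul(2, 8), -81), -1) = Pow(Add(16, -81), -1) = Pow(-65, -1) = Rational(-1, 65) ≈ -0.015385)
Add(n, Mul(Function('B')(11, Mul(Add(0, 7), Add(1, 6))), Function('W')(1))) = Add(Rational(-1, 65), Mul(Mul(Rational(-8, 7), Mul(Add(0, 7), Add(1, 6))), 1)) = Add(Rational(-1, 65), Mul(Mul(Rational(-8, 7), Mul(7, 7)), 1)) = Add(Rational(-1, 65), Mul(Mul(Rational(-8, 7), 49), 1)) = Add(Rational(-1, 65), Mul(-56, 1)) = Add(Rational(-1, 65), -56) = Rational(-3641, 65)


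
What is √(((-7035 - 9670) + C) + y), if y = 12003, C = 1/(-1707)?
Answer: I*√13700919705/1707 ≈ 68.571*I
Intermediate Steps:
C = -1/1707 ≈ -0.00058582
√(((-7035 - 9670) + C) + y) = √(((-7035 - 9670) - 1/1707) + 12003) = √((-16705 - 1/1707) + 12003) = √(-28515436/1707 + 12003) = √(-8026315/1707) = I*√13700919705/1707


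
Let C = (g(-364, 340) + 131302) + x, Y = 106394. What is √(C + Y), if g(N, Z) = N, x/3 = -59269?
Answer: 5*√2381 ≈ 243.98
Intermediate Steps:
x = -177807 (x = 3*(-59269) = -177807)
C = -46869 (C = (-364 + 131302) - 177807 = 130938 - 177807 = -46869)
√(C + Y) = √(-46869 + 106394) = √59525 = 5*√2381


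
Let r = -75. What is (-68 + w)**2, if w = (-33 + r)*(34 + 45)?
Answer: 73960000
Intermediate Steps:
w = -8532 (w = (-33 - 75)*(34 + 45) = -108*79 = -8532)
(-68 + w)**2 = (-68 - 8532)**2 = (-8600)**2 = 73960000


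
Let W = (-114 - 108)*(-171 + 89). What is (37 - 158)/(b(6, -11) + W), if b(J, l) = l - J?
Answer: -121/18187 ≈ -0.0066531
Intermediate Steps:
W = 18204 (W = -222*(-82) = 18204)
(37 - 158)/(b(6, -11) + W) = (37 - 158)/((-11 - 1*6) + 18204) = -121/((-11 - 6) + 18204) = -121/(-17 + 18204) = -121/18187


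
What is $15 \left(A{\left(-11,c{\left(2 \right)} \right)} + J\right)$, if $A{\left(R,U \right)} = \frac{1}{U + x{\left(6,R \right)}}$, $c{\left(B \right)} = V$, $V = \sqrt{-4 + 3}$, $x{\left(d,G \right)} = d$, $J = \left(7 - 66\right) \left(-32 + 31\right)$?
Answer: $\frac{32835}{37} - \frac{15 i}{37} \approx 887.43 - 0.40541 i$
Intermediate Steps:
$J = 59$ ($J = \left(-59\right) \left(-1\right) = 59$)
$V = i$ ($V = \sqrt{-1} = i \approx 1.0 i$)
$c{\left(B \right)} = i$
$A{\left(R,U \right)} = \frac{1}{6 + U}$ ($A{\left(R,U \right)} = \frac{1}{U + 6} = \frac{1}{6 + U}$)
$15 \left(A{\left(-11,c{\left(2 \right)} \right)} + J\right) = 15 \left(\frac{1}{6 + i} + 59\right) = 15 \left(\frac{6 - i}{37} + 59\right) = 15 \left(59 + \frac{6 - i}{37}\right) = 885 + \frac{15 \left(6 - i\right)}{37}$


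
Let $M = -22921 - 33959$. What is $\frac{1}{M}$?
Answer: $- \frac{1}{56880} \approx -1.7581 \cdot 10^{-5}$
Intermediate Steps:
$M = -56880$ ($M = -22921 - 33959 = -56880$)
$\frac{1}{M} = \frac{1}{-56880} = - \frac{1}{56880}$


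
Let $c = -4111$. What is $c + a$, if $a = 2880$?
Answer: $-1231$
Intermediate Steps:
$c + a = -4111 + 2880 = -1231$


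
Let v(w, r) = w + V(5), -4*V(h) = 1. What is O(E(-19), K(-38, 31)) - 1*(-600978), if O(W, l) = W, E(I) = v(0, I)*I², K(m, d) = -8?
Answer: 2403551/4 ≈ 6.0089e+5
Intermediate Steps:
V(h) = -¼ (V(h) = -¼*1 = -¼)
v(w, r) = -¼ + w (v(w, r) = w - ¼ = -¼ + w)
E(I) = -I²/4 (E(I) = (-¼ + 0)*I² = -I²/4)
O(E(-19), K(-38, 31)) - 1*(-600978) = -¼*(-19)² - 1*(-600978) = -¼*361 + 600978 = -361/4 + 600978 = 2403551/4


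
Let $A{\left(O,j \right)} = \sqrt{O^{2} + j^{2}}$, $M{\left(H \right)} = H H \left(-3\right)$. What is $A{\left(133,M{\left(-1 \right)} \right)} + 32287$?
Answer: $32287 + \sqrt{17698} \approx 32420.0$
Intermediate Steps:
$M{\left(H \right)} = - 3 H^{2}$ ($M{\left(H \right)} = H^{2} \left(-3\right) = - 3 H^{2}$)
$A{\left(133,M{\left(-1 \right)} \right)} + 32287 = \sqrt{133^{2} + \left(- 3 \left(-1\right)^{2}\right)^{2}} + 32287 = \sqrt{17689 + \left(\left(-3\right) 1\right)^{2}} + 32287 = \sqrt{17689 + \left(-3\right)^{2}} + 32287 = \sqrt{17689 + 9} + 32287 = \sqrt{17698} + 32287 = 32287 + \sqrt{17698}$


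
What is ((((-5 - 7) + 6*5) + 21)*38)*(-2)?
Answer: -2964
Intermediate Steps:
((((-5 - 7) + 6*5) + 21)*38)*(-2) = (((-12 + 30) + 21)*38)*(-2) = ((18 + 21)*38)*(-2) = (39*38)*(-2) = 1482*(-2) = -2964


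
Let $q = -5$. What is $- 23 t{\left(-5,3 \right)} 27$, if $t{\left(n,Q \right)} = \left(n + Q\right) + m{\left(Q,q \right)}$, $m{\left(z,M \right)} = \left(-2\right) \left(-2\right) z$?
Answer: $-6210$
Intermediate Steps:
$m{\left(z,M \right)} = 4 z$
$t{\left(n,Q \right)} = n + 5 Q$ ($t{\left(n,Q \right)} = \left(n + Q\right) + 4 Q = \left(Q + n\right) + 4 Q = n + 5 Q$)
$- 23 t{\left(-5,3 \right)} 27 = - 23 \left(-5 + 5 \cdot 3\right) 27 = - 23 \left(-5 + 15\right) 27 = \left(-23\right) 10 \cdot 27 = \left(-230\right) 27 = -6210$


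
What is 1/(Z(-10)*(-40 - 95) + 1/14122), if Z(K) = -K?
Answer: -14122/19064699 ≈ -0.00074074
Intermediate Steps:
1/(Z(-10)*(-40 - 95) + 1/14122) = 1/((-1*(-10))*(-40 - 95) + 1/14122) = 1/(10*(-135) + 1/14122) = 1/(-1350 + 1/14122) = 1/(-19064699/14122) = -14122/19064699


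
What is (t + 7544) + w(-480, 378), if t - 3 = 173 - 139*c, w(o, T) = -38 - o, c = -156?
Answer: 29846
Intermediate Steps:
t = 21860 (t = 3 + (173 - 139*(-156)) = 3 + (173 + 21684) = 3 + 21857 = 21860)
(t + 7544) + w(-480, 378) = (21860 + 7544) + (-38 - 1*(-480)) = 29404 + (-38 + 480) = 29404 + 442 = 29846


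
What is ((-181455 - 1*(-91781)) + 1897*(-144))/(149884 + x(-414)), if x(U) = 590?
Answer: -181421/75237 ≈ -2.4113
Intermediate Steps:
((-181455 - 1*(-91781)) + 1897*(-144))/(149884 + x(-414)) = ((-181455 - 1*(-91781)) + 1897*(-144))/(149884 + 590) = ((-181455 + 91781) - 273168)/150474 = (-89674 - 273168)*(1/150474) = -362842*1/150474 = -181421/75237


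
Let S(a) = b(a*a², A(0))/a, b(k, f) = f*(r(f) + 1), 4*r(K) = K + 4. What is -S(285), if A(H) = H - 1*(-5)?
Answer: -13/228 ≈ -0.057018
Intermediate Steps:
r(K) = 1 + K/4 (r(K) = (K + 4)/4 = (4 + K)/4 = 1 + K/4)
A(H) = 5 + H (A(H) = H + 5 = 5 + H)
b(k, f) = f*(2 + f/4) (b(k, f) = f*((1 + f/4) + 1) = f*(2 + f/4))
S(a) = 65/(4*a) (S(a) = ((5 + 0)*(8 + (5 + 0))/4)/a = ((¼)*5*(8 + 5))/a = ((¼)*5*13)/a = 65/(4*a))
-S(285) = -65/(4*285) = -1*13/228 = -13/228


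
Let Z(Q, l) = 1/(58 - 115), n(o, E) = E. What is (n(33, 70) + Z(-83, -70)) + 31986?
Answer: 1827191/57 ≈ 32056.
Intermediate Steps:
Z(Q, l) = -1/57 (Z(Q, l) = 1/(-57) = -1/57)
(n(33, 70) + Z(-83, -70)) + 31986 = (70 - 1/57) + 31986 = 3989/57 + 31986 = 1827191/57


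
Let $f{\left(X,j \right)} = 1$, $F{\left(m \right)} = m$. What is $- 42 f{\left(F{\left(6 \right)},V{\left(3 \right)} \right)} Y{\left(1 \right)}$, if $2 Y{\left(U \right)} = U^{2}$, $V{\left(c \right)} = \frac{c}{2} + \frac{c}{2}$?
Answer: $-21$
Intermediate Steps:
$V{\left(c \right)} = c$ ($V{\left(c \right)} = c \frac{1}{2} + c \frac{1}{2} = \frac{c}{2} + \frac{c}{2} = c$)
$Y{\left(U \right)} = \frac{U^{2}}{2}$
$- 42 f{\left(F{\left(6 \right)},V{\left(3 \right)} \right)} Y{\left(1 \right)} = \left(-42\right) 1 \frac{1^{2}}{2} = - 42 \cdot \frac{1}{2} \cdot 1 = \left(-42\right) \frac{1}{2} = -21$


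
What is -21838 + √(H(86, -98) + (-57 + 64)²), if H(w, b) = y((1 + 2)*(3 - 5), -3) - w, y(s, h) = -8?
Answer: -21838 + 3*I*√5 ≈ -21838.0 + 6.7082*I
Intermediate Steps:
H(w, b) = -8 - w
-21838 + √(H(86, -98) + (-57 + 64)²) = -21838 + √((-8 - 1*86) + (-57 + 64)²) = -21838 + √((-8 - 86) + 7²) = -21838 + √(-94 + 49) = -21838 + √(-45) = -21838 + 3*I*√5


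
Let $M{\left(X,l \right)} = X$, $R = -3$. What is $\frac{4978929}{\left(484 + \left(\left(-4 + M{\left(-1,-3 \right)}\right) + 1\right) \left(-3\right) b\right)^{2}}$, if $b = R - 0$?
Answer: $\frac{4978929}{200704} \approx 24.807$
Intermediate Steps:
$b = -3$ ($b = -3 - 0 = -3 + 0 = -3$)
$\frac{4978929}{\left(484 + \left(\left(-4 + M{\left(-1,-3 \right)}\right) + 1\right) \left(-3\right) b\right)^{2}} = \frac{4978929}{\left(484 + \left(\left(-4 - 1\right) + 1\right) \left(-3\right) \left(-3\right)\right)^{2}} = \frac{4978929}{\left(484 + \left(-5 + 1\right) \left(-3\right) \left(-3\right)\right)^{2}} = \frac{4978929}{\left(484 + \left(-4\right) \left(-3\right) \left(-3\right)\right)^{2}} = \frac{4978929}{\left(484 + 12 \left(-3\right)\right)^{2}} = \frac{4978929}{\left(484 - 36\right)^{2}} = \frac{4978929}{448^{2}} = \frac{4978929}{200704}$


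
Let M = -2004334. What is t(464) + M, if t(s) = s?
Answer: -2003870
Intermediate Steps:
t(464) + M = 464 - 2004334 = -2003870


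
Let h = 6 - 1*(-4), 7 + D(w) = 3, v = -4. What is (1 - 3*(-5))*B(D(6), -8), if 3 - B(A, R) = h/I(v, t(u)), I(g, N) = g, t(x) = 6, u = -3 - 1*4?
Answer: 88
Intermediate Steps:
u = -7 (u = -3 - 4 = -7)
D(w) = -4 (D(w) = -7 + 3 = -4)
h = 10 (h = 6 + 4 = 10)
B(A, R) = 11/2 (B(A, R) = 3 - 10/(-4) = 3 - 10*(-1)/4 = 3 - 1*(-5/2) = 3 + 5/2 = 11/2)
(1 - 3*(-5))*B(D(6), -8) = (1 - 3*(-5))*(11/2) = (1 + 15)*(11/2) = 16*(11/2) = 88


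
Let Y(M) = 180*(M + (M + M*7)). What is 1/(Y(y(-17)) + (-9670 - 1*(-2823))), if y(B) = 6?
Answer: 1/2873 ≈ 0.00034807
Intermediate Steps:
Y(M) = 1620*M (Y(M) = 180*(M + (M + 7*M)) = 180*(M + 8*M) = 180*(9*M) = 1620*M)
1/(Y(y(-17)) + (-9670 - 1*(-2823))) = 1/(1620*6 + (-9670 - 1*(-2823))) = 1/(9720 + (-9670 + 2823)) = 1/(9720 - 6847) = 1/2873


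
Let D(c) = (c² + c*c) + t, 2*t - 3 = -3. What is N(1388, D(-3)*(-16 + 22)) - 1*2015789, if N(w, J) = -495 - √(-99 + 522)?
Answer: -2016284 - 3*√47 ≈ -2.0163e+6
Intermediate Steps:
t = 0 (t = 3/2 + (½)*(-3) = 3/2 - 3/2 = 0)
D(c) = 2*c² (D(c) = (c² + c*c) + 0 = (c² + c²) + 0 = 2*c² + 0 = 2*c²)
N(w, J) = -495 - 3*√47 (N(w, J) = -495 - √423 = -495 - 3*√47)
N(1388, D(-3)*(-16 + 22)) - 1*2015789 = (-495 - 3*√47) - 1*2015789 = (-495 - 3*√47) - 2015789 = -2016284 - 3*√47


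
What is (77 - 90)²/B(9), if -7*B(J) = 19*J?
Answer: -1183/171 ≈ -6.9181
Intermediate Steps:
B(J) = -19*J/7
(77 - 90)²/B(9) = (77 - 90)²/((-19/7*9)) = (-13)²/(-171/7) = 169*(-7/171) = -1183/171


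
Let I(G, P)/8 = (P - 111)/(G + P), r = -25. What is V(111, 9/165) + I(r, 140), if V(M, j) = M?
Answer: 12997/115 ≈ 113.02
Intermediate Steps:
I(G, P) = 8*(-111 + P)/(G + P) (I(G, P) = 8*((P - 111)/(G + P)) = 8*((-111 + P)/(G + P)) = 8*(-111 + P)/(G + P))
V(111, 9/165) + I(r, 140) = 111 + 8*(-111 + 140)/(-25 + 140) = 111 + 8*29/115 = 111 + 8*(1/115)*29 = 111 + 232/115 = 12997/115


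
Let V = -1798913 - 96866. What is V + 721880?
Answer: -1173899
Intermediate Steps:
V = -1895779
V + 721880 = -1895779 + 721880 = -1173899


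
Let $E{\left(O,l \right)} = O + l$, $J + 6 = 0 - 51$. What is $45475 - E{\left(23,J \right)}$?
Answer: $45509$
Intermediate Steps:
$J = -57$ ($J = -6 + \left(0 - 51\right) = -6 - 51 = -57$)
$45475 - E{\left(23,J \right)} = 45475 - \left(23 - 57\right) = 45475 - -34 = 45475 + 34 = 45509$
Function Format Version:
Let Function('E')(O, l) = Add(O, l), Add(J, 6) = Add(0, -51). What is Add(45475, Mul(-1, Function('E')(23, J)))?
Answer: 45509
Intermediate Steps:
J = -57 (J = Add(-6, Add(0, -51)) = Add(-6, -51) = -57)
Add(45475, Mul(-1, Function('E')(23, J))) = Add(45475, Mul(-1, Add(23, -57))) = Add(45475, Mul(-1, -34)) = Add(45475, 34) = 45509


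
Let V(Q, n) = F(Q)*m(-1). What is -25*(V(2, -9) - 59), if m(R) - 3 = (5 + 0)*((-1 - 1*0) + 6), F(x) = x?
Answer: 75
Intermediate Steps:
m(R) = 28 (m(R) = 3 + (5 + 0)*((-1 - 1*0) + 6) = 3 + 5*((-1 + 0) + 6) = 3 + 5*(-1 + 6) = 3 + 5*5 = 3 + 25 = 28)
V(Q, n) = 28*Q (V(Q, n) = Q*28 = 28*Q)
-25*(V(2, -9) - 59) = -25*(28*2 - 59) = -25*(56 - 59) = -25*(-3) = 75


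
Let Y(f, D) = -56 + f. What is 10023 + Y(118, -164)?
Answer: 10085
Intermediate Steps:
10023 + Y(118, -164) = 10023 + (-56 + 118) = 10023 + 62 = 10085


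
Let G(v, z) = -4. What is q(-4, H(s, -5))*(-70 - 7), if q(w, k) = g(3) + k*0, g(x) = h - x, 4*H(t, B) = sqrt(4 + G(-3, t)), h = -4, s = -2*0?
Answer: 539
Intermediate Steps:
s = 0
H(t, B) = 0 (H(t, B) = sqrt(4 - 4)/4 = sqrt(0)/4 = (1/4)*0 = 0)
g(x) = -4 - x
q(w, k) = -7 (q(w, k) = (-4 - 1*3) + k*0 = (-4 - 3) + 0 = -7 + 0 = -7)
q(-4, H(s, -5))*(-70 - 7) = -7*(-70 - 7) = -7*(-77) = 539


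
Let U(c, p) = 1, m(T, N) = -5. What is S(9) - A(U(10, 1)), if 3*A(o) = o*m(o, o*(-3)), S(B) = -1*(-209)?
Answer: 632/3 ≈ 210.67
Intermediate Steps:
S(B) = 209
A(o) = -5*o/3 (A(o) = (o*(-5))/3 = (-5*o)/3 = -5*o/3)
S(9) - A(U(10, 1)) = 209 - (-5)/3 = 209 - 1*(-5/3) = 209 + 5/3 = 632/3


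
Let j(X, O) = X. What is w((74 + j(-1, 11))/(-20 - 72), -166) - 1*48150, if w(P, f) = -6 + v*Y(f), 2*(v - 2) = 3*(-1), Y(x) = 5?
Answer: -96307/2 ≈ -48154.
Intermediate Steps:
v = 1/2 (v = 2 + (3*(-1))/2 = 2 + (1/2)*(-3) = 2 - 3/2 = 1/2 ≈ 0.50000)
w(P, f) = -7/2 (w(P, f) = -6 + (1/2)*5 = -6 + 5/2 = -7/2)
w((74 + j(-1, 11))/(-20 - 72), -166) - 1*48150 = -7/2 - 1*48150 = -7/2 - 48150 = -96307/2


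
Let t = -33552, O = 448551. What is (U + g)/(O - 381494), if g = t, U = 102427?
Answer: 68875/67057 ≈ 1.0271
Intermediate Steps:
g = -33552
(U + g)/(O - 381494) = (102427 - 33552)/(448551 - 381494) = 68875/67057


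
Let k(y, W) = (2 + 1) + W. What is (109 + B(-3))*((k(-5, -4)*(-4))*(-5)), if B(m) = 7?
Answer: -2320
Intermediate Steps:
k(y, W) = 3 + W
(109 + B(-3))*((k(-5, -4)*(-4))*(-5)) = (109 + 7)*(((3 - 4)*(-4))*(-5)) = 116*(-1*(-4)*(-5)) = 116*(4*(-5)) = 116*(-20) = -2320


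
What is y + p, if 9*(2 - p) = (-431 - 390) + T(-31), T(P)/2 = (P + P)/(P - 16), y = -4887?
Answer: -675964/141 ≈ -4794.1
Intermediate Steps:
T(P) = 4*P/(-16 + P) (T(P) = 2*((P + P)/(P - 16)) = 2*((2*P)/(-16 + P)) = 2*(2*P/(-16 + P)) = 4*P/(-16 + P))
p = 13103/141 (p = 2 - ((-431 - 390) + 4*(-31)/(-16 - 31))/9 = 2 - (-821 + 4*(-31)/(-47))/9 = 2 - (-821 + 4*(-31)*(-1/47))/9 = 2 - (-821 + 124/47)/9 = 2 - ⅑*(-38463/47) = 2 + 12821/141 = 13103/141 ≈ 92.929)
y + p = -4887 + 13103/141 = -675964/141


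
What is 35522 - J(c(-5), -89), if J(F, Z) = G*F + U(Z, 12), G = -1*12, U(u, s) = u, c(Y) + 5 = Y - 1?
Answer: 35479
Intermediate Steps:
c(Y) = -6 + Y (c(Y) = -5 + (Y - 1) = -5 + (-1 + Y) = -6 + Y)
G = -12
J(F, Z) = Z - 12*F (J(F, Z) = -12*F + Z = Z - 12*F)
35522 - J(c(-5), -89) = 35522 - (-89 - 12*(-6 - 5)) = 35522 - (-89 - 12*(-11)) = 35522 - (-89 + 132) = 35522 - 1*43 = 35522 - 43 = 35479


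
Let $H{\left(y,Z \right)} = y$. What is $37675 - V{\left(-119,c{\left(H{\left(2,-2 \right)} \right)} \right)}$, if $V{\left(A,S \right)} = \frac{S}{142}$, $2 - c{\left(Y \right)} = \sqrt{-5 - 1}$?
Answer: $\frac{2674924}{71} + \frac{i \sqrt{6}}{142} \approx 37675.0 + 0.01725 i$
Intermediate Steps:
$c{\left(Y \right)} = 2 - i \sqrt{6}$ ($c{\left(Y \right)} = 2 - \sqrt{-5 - 1} = 2 - \sqrt{-6} = 2 - i \sqrt{6}$)
$V{\left(A,S \right)} = \frac{S}{142}$ ($V{\left(A,S \right)} = S \frac{1}{142} = \frac{S}{142}$)
$37675 - V{\left(-119,c{\left(H{\left(2,-2 \right)} \right)} \right)} = 37675 - \frac{2 - i \sqrt{6}}{142} = 37675 - \left(\frac{1}{71} - \frac{i \sqrt{6}}{142}\right) = \frac{2674924}{71} + \frac{i \sqrt{6}}{142}$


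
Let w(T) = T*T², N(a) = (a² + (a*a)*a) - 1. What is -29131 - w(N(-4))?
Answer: 88518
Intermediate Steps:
N(a) = -1 + a² + a³ (N(a) = (a² + a²*a) - 1 = (a² + a³) - 1 = -1 + a² + a³)
w(T) = T³
-29131 - w(N(-4)) = -29131 - (-1 + (-4)² + (-4)³)³ = -29131 - (-1 + 16 - 64)³ = -29131 - 1*(-49)³ = -29131 - 1*(-117649) = -29131 + 117649 = 88518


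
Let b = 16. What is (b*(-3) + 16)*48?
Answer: -1536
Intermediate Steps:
(b*(-3) + 16)*48 = (16*(-3) + 16)*48 = (-48 + 16)*48 = -32*48 = -1536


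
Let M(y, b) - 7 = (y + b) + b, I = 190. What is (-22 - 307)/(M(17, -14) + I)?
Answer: -329/186 ≈ -1.7688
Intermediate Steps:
M(y, b) = 7 + y + 2*b (M(y, b) = 7 + ((y + b) + b) = 7 + ((b + y) + b) = 7 + (y + 2*b) = 7 + y + 2*b)
(-22 - 307)/(M(17, -14) + I) = (-22 - 307)/((7 + 17 + 2*(-14)) + 190) = -329/((7 + 17 - 28) + 190) = -329/(-4 + 190) = -329/186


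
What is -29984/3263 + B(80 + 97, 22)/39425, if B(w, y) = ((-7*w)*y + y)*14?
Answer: -2426314152/128643775 ≈ -18.861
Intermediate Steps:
B(w, y) = 14*y - 98*w*y (B(w, y) = (-7*w*y + y)*14 = (y - 7*w*y)*14 = 14*y - 98*w*y)
-29984/3263 + B(80 + 97, 22)/39425 = -29984/3263 + (14*22*(1 - 7*(80 + 97)))/39425 = -29984*1/3263 + (14*22*(1 - 7*177))*(1/39425) = -29984/3263 + (14*22*(1 - 1239))*(1/39425) = -29984/3263 + (14*22*(-1238))*(1/39425) = -29984/3263 - 381304*1/39425 = -29984/3263 - 381304/39425 = -2426314152/128643775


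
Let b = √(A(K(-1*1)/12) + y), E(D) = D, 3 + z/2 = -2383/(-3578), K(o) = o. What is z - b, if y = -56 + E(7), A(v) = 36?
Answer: -8351/1789 - I*√13 ≈ -4.668 - 3.6056*I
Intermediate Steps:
z = -8351/1789 (z = -6 + 2*(-2383/(-3578)) = -6 + 2*(-2383*(-1/3578)) = -6 + 2*(2383/3578) = -6 + 2383/1789 = -8351/1789 ≈ -4.6680)
y = -49 (y = -56 + 7 = -49)
b = I*√13 (b = √(36 - 49) = √(-13) = I*√13 ≈ 3.6056*I)
z - b = -8351/1789 - I*√13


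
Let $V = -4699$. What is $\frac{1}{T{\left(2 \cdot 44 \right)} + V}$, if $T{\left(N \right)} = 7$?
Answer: $- \frac{1}{4692} \approx -0.00021313$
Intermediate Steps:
$\frac{1}{T{\left(2 \cdot 44 \right)} + V} = \frac{1}{7 - 4699} = \frac{1}{-4692} = - \frac{1}{4692}$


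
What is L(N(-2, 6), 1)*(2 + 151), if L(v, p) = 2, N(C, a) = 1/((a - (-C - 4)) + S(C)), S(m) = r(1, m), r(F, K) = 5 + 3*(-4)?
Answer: 306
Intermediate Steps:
r(F, K) = -7 (r(F, K) = 5 - 12 = -7)
S(m) = -7
N(C, a) = 1/(-3 + C + a) (N(C, a) = 1/((a - (-C - 4)) - 7) = 1/((a - (-4 - C)) - 7) = 1/((a + (4 + C)) - 7) = 1/((4 + C + a) - 7) = 1/(-3 + C + a))
L(N(-2, 6), 1)*(2 + 151) = 2*(2 + 151) = 2*153 = 306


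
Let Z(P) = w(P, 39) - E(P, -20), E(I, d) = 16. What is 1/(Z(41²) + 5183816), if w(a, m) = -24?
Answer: 1/5183776 ≈ 1.9291e-7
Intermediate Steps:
Z(P) = -40 (Z(P) = -24 - 1*16 = -24 - 16 = -40)
1/(Z(41²) + 5183816) = 1/(-40 + 5183816) = 1/5183776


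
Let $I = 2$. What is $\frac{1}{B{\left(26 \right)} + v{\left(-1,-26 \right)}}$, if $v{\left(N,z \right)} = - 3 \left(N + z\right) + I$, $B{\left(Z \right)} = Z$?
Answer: $\frac{1}{109} \approx 0.0091743$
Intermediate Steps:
$v{\left(N,z \right)} = 2 - 3 N - 3 z$ ($v{\left(N,z \right)} = - 3 \left(N + z\right) + 2 = \left(- 3 N - 3 z\right) + 2 = 2 - 3 N - 3 z$)
$\frac{1}{B{\left(26 \right)} + v{\left(-1,-26 \right)}} = \frac{1}{26 - -83} = \frac{1}{26 + \left(2 + 3 + 78\right)} = \frac{1}{26 + 83} = \frac{1}{109}$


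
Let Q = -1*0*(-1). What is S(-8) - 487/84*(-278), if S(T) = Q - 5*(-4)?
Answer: 68533/42 ≈ 1631.7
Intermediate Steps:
Q = 0 (Q = 0*(-1) = 0)
S(T) = 20 (S(T) = 0 - 5*(-4) = 0 + 20 = 20)
S(-8) - 487/84*(-278) = 20 - 487/84*(-278) = 20 + 67693/42 = 68533/42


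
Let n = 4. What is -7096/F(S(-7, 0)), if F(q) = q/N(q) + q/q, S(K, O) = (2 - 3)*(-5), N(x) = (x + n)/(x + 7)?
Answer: -21288/23 ≈ -925.57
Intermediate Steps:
N(x) = (4 + x)/(7 + x) (N(x) = (x + 4)/(x + 7) = (4 + x)/(7 + x))
S(K, O) = 5 (S(K, O) = -1*(-5) = 5)
F(q) = 1 + q*(7 + q)/(4 + q) (F(q) = q/(((4 + q)/(7 + q))) + q/q = q*((7 + q)/(4 + q)) + 1 = q*(7 + q)/(4 + q) + 1 = 1 + q*(7 + q)/(4 + q))
-7096/F(S(-7, 0)) = -7096*(4 + 5)/(4 + 5 + 5*(7 + 5)) = -7096*9/(4 + 5 + 5*12) = -7096*9/(4 + 5 + 60) = -7096/((⅑)*69) = -7096/23/3 = -7096*3/23 = -21288/23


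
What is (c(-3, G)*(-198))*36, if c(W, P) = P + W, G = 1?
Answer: 14256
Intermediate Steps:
(c(-3, G)*(-198))*36 = ((1 - 3)*(-198))*36 = -2*(-198)*36 = 396*36 = 14256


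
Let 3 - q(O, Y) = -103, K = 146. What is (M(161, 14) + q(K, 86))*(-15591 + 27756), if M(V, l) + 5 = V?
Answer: 3187230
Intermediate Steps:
M(V, l) = -5 + V
q(O, Y) = 106 (q(O, Y) = 3 - 1*(-103) = 3 + 103 = 106)
(M(161, 14) + q(K, 86))*(-15591 + 27756) = ((-5 + 161) + 106)*(-15591 + 27756) = (156 + 106)*12165 = 262*12165 = 3187230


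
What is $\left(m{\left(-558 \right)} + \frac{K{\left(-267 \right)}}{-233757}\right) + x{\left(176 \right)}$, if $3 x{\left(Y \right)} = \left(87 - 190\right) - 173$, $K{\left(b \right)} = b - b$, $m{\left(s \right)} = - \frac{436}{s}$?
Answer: $- \frac{25450}{279} \approx -91.219$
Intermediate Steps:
$K{\left(b \right)} = 0$
$x{\left(Y \right)} = -92$ ($x{\left(Y \right)} = \frac{\left(87 - 190\right) - 173}{3} = \frac{-103 - 173}{3} = \frac{1}{3} \left(-276\right) = -92$)
$\left(m{\left(-558 \right)} + \frac{K{\left(-267 \right)}}{-233757}\right) + x{\left(176 \right)} = \left(- \frac{436}{-558} + \frac{0}{-233757}\right) - 92 = \left(\left(-436\right) \left(- \frac{1}{558}\right) + 0 \left(- \frac{1}{233757}\right)\right) - 92 = \left(\frac{218}{279} + 0\right) - 92 = \frac{218}{279} - 92 = - \frac{25450}{279}$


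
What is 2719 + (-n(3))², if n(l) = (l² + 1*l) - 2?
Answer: 2819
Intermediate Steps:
n(l) = -2 + l + l² (n(l) = (l² + l) - 2 = (l + l²) - 2 = -2 + l + l²)
2719 + (-n(3))² = 2719 + (-(-2 + 3 + 3²))² = 2719 + (-(-2 + 3 + 9))² = 2719 + (-1*10)² = 2719 + (-10)² = 2719 + 100 = 2819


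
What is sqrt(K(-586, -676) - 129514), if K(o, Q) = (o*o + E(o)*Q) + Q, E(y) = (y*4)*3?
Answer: sqrt(4966838) ≈ 2228.6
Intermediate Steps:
E(y) = 12*y (E(y) = (4*y)*3 = 12*y)
K(o, Q) = Q + o**2 + 12*Q*o (K(o, Q) = (o*o + (12*o)*Q) + Q = (o**2 + 12*Q*o) + Q = Q + o**2 + 12*Q*o)
sqrt(K(-586, -676) - 129514) = sqrt((-676 + (-586)**2 + 12*(-676)*(-586)) - 129514) = sqrt((-676 + 343396 + 4753632) - 129514) = sqrt(5096352 - 129514) = sqrt(4966838)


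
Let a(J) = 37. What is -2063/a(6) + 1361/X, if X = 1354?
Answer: -2742945/50098 ≈ -54.752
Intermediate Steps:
-2063/a(6) + 1361/X = -2063/37 + 1361/1354 = -2742945/50098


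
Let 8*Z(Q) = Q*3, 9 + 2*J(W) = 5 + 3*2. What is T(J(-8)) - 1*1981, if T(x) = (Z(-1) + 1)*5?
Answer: -15823/8 ≈ -1977.9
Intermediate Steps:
J(W) = 1 (J(W) = -9/2 + (5 + 3*2)/2 = -9/2 + (5 + 6)/2 = -9/2 + (½)*11 = -9/2 + 11/2 = 1)
Z(Q) = 3*Q/8 (Z(Q) = (Q*3)/8 = (3*Q)/8 = 3*Q/8)
T(x) = 25/8 (T(x) = ((3/8)*(-1) + 1)*5 = (-3/8 + 1)*5 = (5/8)*5 = 25/8)
T(J(-8)) - 1*1981 = 25/8 - 1*1981 = 25/8 - 1981 = -15823/8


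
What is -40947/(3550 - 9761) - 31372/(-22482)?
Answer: 557710973/69817851 ≈ 7.9881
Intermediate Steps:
-40947/(3550 - 9761) - 31372/(-22482) = -40947/(-6211) - 31372*(-1/22482) = -40947*(-1/6211) + 15686/11241 = 40947/6211 + 15686/11241 = 557710973/69817851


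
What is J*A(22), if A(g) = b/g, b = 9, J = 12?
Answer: 54/11 ≈ 4.9091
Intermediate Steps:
A(g) = 9/g
J*A(22) = 12*(9/22) = 54/11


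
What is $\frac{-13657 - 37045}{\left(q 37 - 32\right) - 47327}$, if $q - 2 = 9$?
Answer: $\frac{25351}{23476} \approx 1.0799$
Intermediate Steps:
$q = 11$ ($q = 2 + 9 = 11$)
$\frac{-13657 - 37045}{\left(q 37 - 32\right) - 47327} = \frac{-13657 - 37045}{\left(11 \cdot 37 - 32\right) - 47327} = - \frac{50702}{\left(407 - 32\right) - 47327} = - \frac{50702}{375 - 47327} = - \frac{50702}{-46952} = \left(-50702\right) \left(- \frac{1}{46952}\right) = \frac{25351}{23476}$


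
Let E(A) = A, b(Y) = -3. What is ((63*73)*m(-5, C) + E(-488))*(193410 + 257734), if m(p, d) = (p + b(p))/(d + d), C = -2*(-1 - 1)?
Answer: -2294969528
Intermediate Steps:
C = 4 (C = -2*(-2) = 4)
m(p, d) = (-3 + p)/(2*d) (m(p, d) = (p - 3)/(d + d) = (-3 + p)/((2*d)) = (-3 + p)*(1/(2*d)) = (-3 + p)/(2*d))
((63*73)*m(-5, C) + E(-488))*(193410 + 257734) = ((63*73)*((½)*(-3 - 5)/4) - 488)*(193410 + 257734) = (4599*((½)*(¼)*(-8)) - 488)*451144 = (4599*(-1) - 488)*451144 = (-4599 - 488)*451144 = -5087*451144 = -2294969528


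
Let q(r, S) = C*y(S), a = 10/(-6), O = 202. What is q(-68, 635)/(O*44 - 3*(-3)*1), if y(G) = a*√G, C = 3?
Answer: -5*√635/8897 ≈ -0.014162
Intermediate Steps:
a = -5/3 (a = 10*(-⅙) = -5/3 ≈ -1.6667)
y(G) = -5*√G/3
q(r, S) = -5*√S (q(r, S) = 3*(-5*√S/3) = -5*√S)
q(-68, 635)/(O*44 - 3*(-3)*1) = (-5*√635)/(202*44 - 3*(-3)*1) = (-5*√635)/(8888 + 9*1) = (-5*√635)/(8888 + 9) = -5*√635/8897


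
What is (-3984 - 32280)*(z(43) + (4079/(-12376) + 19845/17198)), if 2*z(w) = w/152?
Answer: -17704014815013/505500814 ≈ -35023.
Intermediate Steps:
z(w) = w/304 (z(w) = (w/152)/2 = w/304)
(-3984 - 32280)*(z(43) + (4079/(-12376) + 19845/17198)) = (-3984 - 32280)*((1/304)*43 + (4079/(-12376) + 19845/17198)) = -36264*(43/304 + (4079*(-1/12376) + 19845*(1/17198))) = -36264*(43/304 + (-4079/12376 + 19845/17198)) = -36264*(43/304 + 87725539/106421224) = -36264*3905584561/4044006512 = -17704014815013/505500814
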